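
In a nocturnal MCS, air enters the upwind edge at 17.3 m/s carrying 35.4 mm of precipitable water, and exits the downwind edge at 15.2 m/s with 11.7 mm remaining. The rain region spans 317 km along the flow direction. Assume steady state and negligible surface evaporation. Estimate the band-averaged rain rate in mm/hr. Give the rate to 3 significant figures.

R ≈ 4.94 mm/hr

Column moisture flux per unit crosswind length is F = V × PW.
Inflow: F_in = 17.3 × 35.4 = 612.42 mm·m/s
Outflow: F_out = 15.2 × 11.7 = 177.84 mm·m/s
Steady-state rate R = (F_in − F_out)/L = (612.42 − 177.84) / 317000 m = 1.371e-03 mm/s.
R = 1.371e-03 × 3600 = 4.94 mm/hr.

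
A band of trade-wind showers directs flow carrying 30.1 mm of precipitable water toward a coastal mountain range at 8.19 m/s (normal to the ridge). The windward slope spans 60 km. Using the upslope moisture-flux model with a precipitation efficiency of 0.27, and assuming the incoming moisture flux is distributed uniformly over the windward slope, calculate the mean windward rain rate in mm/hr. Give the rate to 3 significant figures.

Incoming column moisture flux per unit ridge length: F = V × PW = 8.19 × 30.1 = 246.519 mm·m/s.
Spread over the 60 km slope with efficiency ε = 0.27: R = ε·F/W = 0.27 × 246.519 / 60000 m = 1.109e-03 mm/s.
R = 1.109e-03 × 3600 = 3.99 mm/hr.

R ≈ 3.99 mm/hr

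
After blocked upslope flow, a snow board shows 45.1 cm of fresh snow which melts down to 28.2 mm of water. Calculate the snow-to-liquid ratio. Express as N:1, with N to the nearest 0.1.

ratio ≈ 16.0

Ratio = snow depth / SWE = 451 mm / 28.2 mm = 16.0, i.e. 16.0:1.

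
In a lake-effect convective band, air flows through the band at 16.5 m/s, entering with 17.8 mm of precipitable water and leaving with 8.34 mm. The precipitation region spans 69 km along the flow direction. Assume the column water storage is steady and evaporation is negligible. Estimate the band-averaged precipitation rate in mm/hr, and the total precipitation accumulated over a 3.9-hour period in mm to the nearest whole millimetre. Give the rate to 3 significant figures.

Column moisture flux per unit crosswind length is F = V × PW.
Inflow: F_in = 16.5 × 17.8 = 293.7 mm·m/s
Outflow: F_out = 16.5 × 8.34 = 137.61 mm·m/s
Steady-state rate R = (F_in − F_out)/L = (293.7 − 137.61) / 69000 m = 2.262e-03 mm/s.
R = 2.262e-03 × 3600 = 8.14 mm/hr.
Over 3.9 h: total = 8.14 × 3.9 = 31.746 ≈ 32 mm.

R ≈ 8.14 mm/hr; total ≈ 32 mm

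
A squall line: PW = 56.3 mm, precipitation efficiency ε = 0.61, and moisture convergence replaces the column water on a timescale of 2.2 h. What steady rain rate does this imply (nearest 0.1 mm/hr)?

R ≈ 15.6 mm/hr

Each overturning extracts ε × PW = 0.61 × 56.3 = 34.343 mm.
Rate = ε·PW / τ = 34.343 / 2.2 h = 15.6 mm/hr.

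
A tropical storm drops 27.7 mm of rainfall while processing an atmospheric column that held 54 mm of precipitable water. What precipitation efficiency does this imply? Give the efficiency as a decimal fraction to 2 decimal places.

ε = rainfall / PW = 27.7 / 54 = 0.51.

ε ≈ 0.51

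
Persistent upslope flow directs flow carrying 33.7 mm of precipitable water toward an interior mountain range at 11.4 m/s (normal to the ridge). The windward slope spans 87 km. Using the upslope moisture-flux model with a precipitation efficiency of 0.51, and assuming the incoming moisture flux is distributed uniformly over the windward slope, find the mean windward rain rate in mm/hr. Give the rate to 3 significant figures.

Incoming column moisture flux per unit ridge length: F = V × PW = 11.4 × 33.7 = 384.18 mm·m/s.
Spread over the 87 km slope with efficiency ε = 0.51: R = ε·F/W = 0.51 × 384.18 / 87000 m = 2.252e-03 mm/s.
R = 2.252e-03 × 3600 = 8.11 mm/hr.

R ≈ 8.11 mm/hr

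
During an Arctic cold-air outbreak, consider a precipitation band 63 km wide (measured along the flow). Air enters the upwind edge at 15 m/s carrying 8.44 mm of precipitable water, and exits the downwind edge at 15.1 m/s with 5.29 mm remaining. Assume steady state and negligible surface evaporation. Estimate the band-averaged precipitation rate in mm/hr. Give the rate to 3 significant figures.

Column moisture flux per unit crosswind length is F = V × PW.
Inflow: F_in = 15 × 8.44 = 126.6 mm·m/s
Outflow: F_out = 15.1 × 5.29 = 79.879 mm·m/s
Steady-state rate R = (F_in − F_out)/L = (126.6 − 79.879) / 63000 m = 7.416e-04 mm/s.
R = 7.416e-04 × 3600 = 2.67 mm/hr.

R ≈ 2.67 mm/hr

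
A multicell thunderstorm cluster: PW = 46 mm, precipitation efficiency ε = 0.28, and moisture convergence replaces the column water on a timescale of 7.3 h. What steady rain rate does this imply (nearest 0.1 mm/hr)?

R ≈ 1.8 mm/hr

Each overturning extracts ε × PW = 0.28 × 46 = 12.88 mm.
Rate = ε·PW / τ = 12.88 / 7.3 h = 1.8 mm/hr.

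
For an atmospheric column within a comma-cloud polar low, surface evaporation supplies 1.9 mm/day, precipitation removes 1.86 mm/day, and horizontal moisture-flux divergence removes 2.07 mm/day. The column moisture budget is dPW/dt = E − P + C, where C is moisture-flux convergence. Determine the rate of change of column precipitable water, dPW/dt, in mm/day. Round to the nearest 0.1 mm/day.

dPW/dt ≈ -2.0 mm/day

dPW/dt = E − P + C = 1.9 − 1.86 + (-2.07) = -2.0 mm/day.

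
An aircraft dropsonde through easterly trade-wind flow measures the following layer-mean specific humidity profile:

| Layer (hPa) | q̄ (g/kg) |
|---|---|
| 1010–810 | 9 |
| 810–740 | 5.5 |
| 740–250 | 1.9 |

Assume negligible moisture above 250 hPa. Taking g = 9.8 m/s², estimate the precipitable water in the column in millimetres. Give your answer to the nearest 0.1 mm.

Precipitable water is the column-integrated vapour mass per unit area: PW = (1/g) Σ q̄ Δp, with q in kg/kg and Δp in Pa (1 kg/m² of water = 1 mm).
Layer 1010–810 hPa: Δp = 200 hPa = 20000 Pa, q̄ = 0.009 kg/kg → 0.009 × 20000 / 9.8 = 18.37 mm
Layer 810–740 hPa: Δp = 70 hPa = 7000 Pa, q̄ = 0.0055 kg/kg → 0.0055 × 7000 / 9.8 = 3.93 mm
Layer 740–250 hPa: Δp = 490 hPa = 49000 Pa, q̄ = 0.0019 kg/kg → 0.0019 × 49000 / 9.8 = 9.50 mm
PW = 18.37 + 3.93 + 9.50 = 31.80 ≈ 31.8 mm.

PW ≈ 31.8 mm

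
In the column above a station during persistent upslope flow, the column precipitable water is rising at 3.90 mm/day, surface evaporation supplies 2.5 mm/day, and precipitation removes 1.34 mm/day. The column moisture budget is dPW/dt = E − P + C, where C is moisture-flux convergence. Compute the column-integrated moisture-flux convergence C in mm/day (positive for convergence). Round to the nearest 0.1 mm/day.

dPW/dt = +3.90 mm/day.
C = dPW/dt − E + P = (+3.90) − 2.5 + 1.34 = 2.7 mm/day.

C ≈ 2.7 mm/day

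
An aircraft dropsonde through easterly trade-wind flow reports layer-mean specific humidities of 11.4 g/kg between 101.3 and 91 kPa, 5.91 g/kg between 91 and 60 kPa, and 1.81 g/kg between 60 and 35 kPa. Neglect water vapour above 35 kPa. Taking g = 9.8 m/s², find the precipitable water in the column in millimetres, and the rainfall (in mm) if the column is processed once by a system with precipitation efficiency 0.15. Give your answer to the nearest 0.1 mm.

Precipitable water is the column-integrated vapour mass per unit area: PW = (1/g) Σ q̄ Δp, with q in kg/kg and Δp in Pa (1 kg/m² of water = 1 mm).
Layer 101.3–91 kPa: Δp = 103 hPa = 10300 Pa, q̄ = 0.0114 kg/kg → 0.0114 × 10300 / 9.8 = 11.98 mm
Layer 91–60 kPa: Δp = 310 hPa = 31000 Pa, q̄ = 0.00591 kg/kg → 0.00591 × 31000 / 9.8 = 18.69 mm
Layer 60–35 kPa: Δp = 250 hPa = 25000 Pa, q̄ = 0.00181 kg/kg → 0.00181 × 25000 / 9.8 = 4.62 mm
PW = 11.98 + 18.69 + 4.62 = 35.29 ≈ 35.3 mm.
Rainfall = ε × PW = 0.15 × 35.3 = 5.3 mm.

PW ≈ 35.3 mm; rainfall ≈ 5.3 mm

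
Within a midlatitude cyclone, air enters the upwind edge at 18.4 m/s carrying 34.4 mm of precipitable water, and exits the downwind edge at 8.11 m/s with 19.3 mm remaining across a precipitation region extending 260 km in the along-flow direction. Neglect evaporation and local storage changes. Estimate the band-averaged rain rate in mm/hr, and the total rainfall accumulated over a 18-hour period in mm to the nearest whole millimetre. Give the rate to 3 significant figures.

R ≈ 6.60 mm/hr; total ≈ 119 mm

Column moisture flux per unit crosswind length is F = V × PW.
Inflow: F_in = 18.4 × 34.4 = 632.96 mm·m/s
Outflow: F_out = 8.11 × 19.3 = 156.523 mm·m/s
Steady-state rate R = (F_in − F_out)/L = (632.96 − 156.523) / 260000 m = 1.832e-03 mm/s.
R = 1.832e-03 × 3600 = 6.60 mm/hr.
Over 18 h: total = 6.60 × 18 = 118.8 ≈ 119 mm.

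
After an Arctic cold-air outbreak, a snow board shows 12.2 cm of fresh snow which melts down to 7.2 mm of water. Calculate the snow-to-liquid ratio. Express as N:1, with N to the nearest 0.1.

ratio ≈ 16.9

Ratio = snow depth / SWE = 122 mm / 7.2 mm = 16.9, i.e. 16.9:1.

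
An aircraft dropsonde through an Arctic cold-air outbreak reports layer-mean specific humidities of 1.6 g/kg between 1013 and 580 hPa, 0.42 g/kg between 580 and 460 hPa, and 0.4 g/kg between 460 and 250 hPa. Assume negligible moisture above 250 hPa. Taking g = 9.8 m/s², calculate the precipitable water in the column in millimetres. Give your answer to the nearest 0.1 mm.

Precipitable water is the column-integrated vapour mass per unit area: PW = (1/g) Σ q̄ Δp, with q in kg/kg and Δp in Pa (1 kg/m² of water = 1 mm).
Layer 1013–580 hPa: Δp = 433 hPa = 43300 Pa, q̄ = 0.0016 kg/kg → 0.0016 × 43300 / 9.8 = 7.07 mm
Layer 580–460 hPa: Δp = 120 hPa = 12000 Pa, q̄ = 0.00042 kg/kg → 0.00042 × 12000 / 9.8 = 0.51 mm
Layer 460–250 hPa: Δp = 210 hPa = 21000 Pa, q̄ = 0.0004 kg/kg → 0.0004 × 21000 / 9.8 = 0.86 mm
PW = 7.07 + 0.51 + 0.86 = 8.44 ≈ 8.4 mm.

PW ≈ 8.4 mm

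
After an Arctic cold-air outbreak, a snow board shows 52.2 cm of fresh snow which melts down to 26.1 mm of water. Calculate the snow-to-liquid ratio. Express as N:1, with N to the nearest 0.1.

ratio ≈ 20.0

Ratio = snow depth / SWE = 522 mm / 26.1 mm = 20.0, i.e. 20.0:1.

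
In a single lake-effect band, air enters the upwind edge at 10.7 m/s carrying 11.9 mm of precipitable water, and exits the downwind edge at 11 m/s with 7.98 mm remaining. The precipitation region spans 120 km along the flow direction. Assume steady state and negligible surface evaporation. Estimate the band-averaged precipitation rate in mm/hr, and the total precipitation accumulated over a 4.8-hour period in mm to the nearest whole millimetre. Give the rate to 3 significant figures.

R ≈ 1.19 mm/hr; total ≈ 6 mm

Column moisture flux per unit crosswind length is F = V × PW.
Inflow: F_in = 10.7 × 11.9 = 127.33 mm·m/s
Outflow: F_out = 11 × 7.98 = 87.78 mm·m/s
Steady-state rate R = (F_in − F_out)/L = (127.33 − 87.78) / 120000 m = 3.296e-04 mm/s.
R = 3.296e-04 × 3600 = 1.19 mm/hr.
Over 4.8 h: total = 1.19 × 4.8 = 5.712 ≈ 6 mm.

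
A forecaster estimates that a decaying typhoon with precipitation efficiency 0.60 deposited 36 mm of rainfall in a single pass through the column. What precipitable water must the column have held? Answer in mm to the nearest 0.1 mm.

PW = rainfall / ε = 36 / 0.60 = 60.0 mm.

PW ≈ 60.0 mm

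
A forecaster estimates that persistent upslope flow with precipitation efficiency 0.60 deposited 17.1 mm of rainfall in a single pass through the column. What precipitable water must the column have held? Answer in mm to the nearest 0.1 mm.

PW = rainfall / ε = 17.1 / 0.60 = 28.5 mm.

PW ≈ 28.5 mm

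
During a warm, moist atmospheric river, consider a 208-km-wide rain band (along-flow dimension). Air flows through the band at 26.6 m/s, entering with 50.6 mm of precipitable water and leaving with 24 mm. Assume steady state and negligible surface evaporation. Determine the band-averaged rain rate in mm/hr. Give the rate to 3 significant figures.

Column moisture flux per unit crosswind length is F = V × PW.
Inflow: F_in = 26.6 × 50.6 = 1345.96 mm·m/s
Outflow: F_out = 26.6 × 24 = 638.4 mm·m/s
Steady-state rate R = (F_in − F_out)/L = (1345.96 − 638.4) / 208000 m = 3.402e-03 mm/s.
R = 3.402e-03 × 3600 = 12.2 mm/hr.

R ≈ 12.2 mm/hr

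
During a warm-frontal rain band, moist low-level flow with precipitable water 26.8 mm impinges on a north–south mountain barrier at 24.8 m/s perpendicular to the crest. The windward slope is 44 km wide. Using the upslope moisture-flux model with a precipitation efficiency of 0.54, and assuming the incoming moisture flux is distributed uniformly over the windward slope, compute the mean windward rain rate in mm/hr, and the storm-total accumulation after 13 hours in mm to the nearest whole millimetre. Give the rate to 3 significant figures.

R ≈ 29.4 mm/hr; total ≈ 382 mm

Incoming column moisture flux per unit ridge length: F = V × PW = 24.8 × 26.8 = 664.64 mm·m/s.
Spread over the 44 km slope with efficiency ε = 0.54: R = ε·F/W = 0.54 × 664.64 / 44000 m = 8.157e-03 mm/s.
R = 8.157e-03 × 3600 = 29.4 mm/hr.
Over 13 h: total = 29.4 × 13 = 382.2 ≈ 382 mm.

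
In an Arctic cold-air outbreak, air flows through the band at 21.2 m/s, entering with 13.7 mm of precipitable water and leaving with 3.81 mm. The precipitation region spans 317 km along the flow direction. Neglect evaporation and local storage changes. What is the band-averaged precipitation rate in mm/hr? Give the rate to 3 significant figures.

R ≈ 2.38 mm/hr

Column moisture flux per unit crosswind length is F = V × PW.
Inflow: F_in = 21.2 × 13.7 = 290.44 mm·m/s
Outflow: F_out = 21.2 × 3.81 = 80.772 mm·m/s
Steady-state rate R = (F_in − F_out)/L = (290.44 − 80.772) / 317000 m = 6.614e-04 mm/s.
R = 6.614e-04 × 3600 = 2.38 mm/hr.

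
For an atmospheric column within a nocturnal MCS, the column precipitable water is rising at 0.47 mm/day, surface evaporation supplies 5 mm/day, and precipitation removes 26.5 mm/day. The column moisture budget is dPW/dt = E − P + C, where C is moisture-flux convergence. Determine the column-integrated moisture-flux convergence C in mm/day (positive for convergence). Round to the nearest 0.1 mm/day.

dPW/dt = +0.47 mm/day.
C = dPW/dt − E + P = (+0.47) − 5 + 26.5 = 22.0 mm/day.

C ≈ 22.0 mm/day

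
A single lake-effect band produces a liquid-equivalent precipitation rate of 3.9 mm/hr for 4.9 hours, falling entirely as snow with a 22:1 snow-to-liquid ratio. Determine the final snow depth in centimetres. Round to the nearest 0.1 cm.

Liquid-equivalent depth = 3.9 × 4.9 = 19.11 mm.
Snow depth = 19.11 mm × 22 = 420.42 mm = 42.0 cm.

snow depth ≈ 42.0 cm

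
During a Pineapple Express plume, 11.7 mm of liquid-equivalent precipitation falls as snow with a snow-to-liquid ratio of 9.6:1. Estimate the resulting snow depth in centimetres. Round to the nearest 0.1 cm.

snow depth ≈ 11.2 cm

Snow depth = liquid × ratio = 11.7 mm × 9.6 = 112.32 mm = 11.2 cm.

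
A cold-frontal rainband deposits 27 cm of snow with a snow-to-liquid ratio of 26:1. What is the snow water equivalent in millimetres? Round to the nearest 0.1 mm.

SWE ≈ 10.4 mm

SWE = snow depth / ratio = 27 cm / 26 = 1.038 cm = 10.4 mm.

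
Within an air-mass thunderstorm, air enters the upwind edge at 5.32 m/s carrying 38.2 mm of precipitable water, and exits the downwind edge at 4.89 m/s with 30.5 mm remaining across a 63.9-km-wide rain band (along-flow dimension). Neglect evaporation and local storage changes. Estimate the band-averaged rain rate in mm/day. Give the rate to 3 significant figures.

Column moisture flux per unit crosswind length is F = V × PW.
Inflow: F_in = 5.32 × 38.2 = 203.224 mm·m/s
Outflow: F_out = 4.89 × 30.5 = 149.145 mm·m/s
Steady-state rate R = (F_in − F_out)/L = (203.224 − 149.145) / 63900 m = 8.463e-04 mm/s.
R = 8.463e-04 × 3600 × 24 = 73.1 mm/day.

R ≈ 73.1 mm/day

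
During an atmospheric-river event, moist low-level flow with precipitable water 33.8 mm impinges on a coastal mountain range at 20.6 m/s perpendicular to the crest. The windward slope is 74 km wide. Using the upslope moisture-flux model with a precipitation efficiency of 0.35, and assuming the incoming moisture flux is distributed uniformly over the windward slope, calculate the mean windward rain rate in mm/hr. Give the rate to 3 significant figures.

R ≈ 11.9 mm/hr

Incoming column moisture flux per unit ridge length: F = V × PW = 20.6 × 33.8 = 696.28 mm·m/s.
Spread over the 74 km slope with efficiency ε = 0.35: R = ε·F/W = 0.35 × 696.28 / 74000 m = 3.293e-03 mm/s.
R = 3.293e-03 × 3600 = 11.9 mm/hr.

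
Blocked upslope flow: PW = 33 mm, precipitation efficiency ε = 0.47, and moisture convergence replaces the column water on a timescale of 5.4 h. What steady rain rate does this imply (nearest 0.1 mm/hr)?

R ≈ 2.9 mm/hr

Each overturning extracts ε × PW = 0.47 × 33 = 15.51 mm.
Rate = ε·PW / τ = 15.51 / 5.4 h = 2.9 mm/hr.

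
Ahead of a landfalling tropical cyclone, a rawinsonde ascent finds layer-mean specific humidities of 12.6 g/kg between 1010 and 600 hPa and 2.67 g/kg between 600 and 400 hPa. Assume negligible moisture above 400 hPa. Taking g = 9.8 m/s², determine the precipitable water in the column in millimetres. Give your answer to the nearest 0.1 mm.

PW ≈ 58.2 mm

Precipitable water is the column-integrated vapour mass per unit area: PW = (1/g) Σ q̄ Δp, with q in kg/kg and Δp in Pa (1 kg/m² of water = 1 mm).
Layer 1010–600 hPa: Δp = 410 hPa = 41000 Pa, q̄ = 0.0126 kg/kg → 0.0126 × 41000 / 9.8 = 52.71 mm
Layer 600–400 hPa: Δp = 200 hPa = 20000 Pa, q̄ = 0.00267 kg/kg → 0.00267 × 20000 / 9.8 = 5.45 mm
PW = 52.71 + 5.45 = 58.16 ≈ 58.2 mm.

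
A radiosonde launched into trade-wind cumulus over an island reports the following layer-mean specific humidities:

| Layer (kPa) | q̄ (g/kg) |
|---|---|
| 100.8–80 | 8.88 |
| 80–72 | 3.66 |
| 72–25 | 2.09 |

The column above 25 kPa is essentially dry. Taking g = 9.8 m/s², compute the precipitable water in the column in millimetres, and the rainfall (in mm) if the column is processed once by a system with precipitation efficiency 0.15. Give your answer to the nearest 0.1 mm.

PW ≈ 31.9 mm; rainfall ≈ 4.8 mm

Precipitable water is the column-integrated vapour mass per unit area: PW = (1/g) Σ q̄ Δp, with q in kg/kg and Δp in Pa (1 kg/m² of water = 1 mm).
Layer 100.8–80 kPa: Δp = 208 hPa = 20800 Pa, q̄ = 0.00888 kg/kg → 0.00888 × 20800 / 9.8 = 18.85 mm
Layer 80–72 kPa: Δp = 80 hPa = 8000 Pa, q̄ = 0.00366 kg/kg → 0.00366 × 8000 / 9.8 = 2.99 mm
Layer 72–25 kPa: Δp = 470 hPa = 47000 Pa, q̄ = 0.00209 kg/kg → 0.00209 × 47000 / 9.8 = 10.02 mm
PW = 18.85 + 2.99 + 10.02 = 31.86 ≈ 31.9 mm.
Rainfall = ε × PW = 0.15 × 31.9 = 4.8 mm.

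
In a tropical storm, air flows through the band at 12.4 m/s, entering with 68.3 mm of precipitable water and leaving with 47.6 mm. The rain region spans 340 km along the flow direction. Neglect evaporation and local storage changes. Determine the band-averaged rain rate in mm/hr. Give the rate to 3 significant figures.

R ≈ 2.72 mm/hr

Column moisture flux per unit crosswind length is F = V × PW.
Inflow: F_in = 12.4 × 68.3 = 846.92 mm·m/s
Outflow: F_out = 12.4 × 47.6 = 590.24 mm·m/s
Steady-state rate R = (F_in − F_out)/L = (846.92 − 590.24) / 340000 m = 7.549e-04 mm/s.
R = 7.549e-04 × 3600 = 2.72 mm/hr.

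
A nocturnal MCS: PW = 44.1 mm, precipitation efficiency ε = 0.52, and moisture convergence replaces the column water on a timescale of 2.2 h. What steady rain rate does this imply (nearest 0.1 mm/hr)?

Each overturning extracts ε × PW = 0.52 × 44.1 = 22.932 mm.
Rate = ε·PW / τ = 22.932 / 2.2 h = 10.4 mm/hr.

R ≈ 10.4 mm/hr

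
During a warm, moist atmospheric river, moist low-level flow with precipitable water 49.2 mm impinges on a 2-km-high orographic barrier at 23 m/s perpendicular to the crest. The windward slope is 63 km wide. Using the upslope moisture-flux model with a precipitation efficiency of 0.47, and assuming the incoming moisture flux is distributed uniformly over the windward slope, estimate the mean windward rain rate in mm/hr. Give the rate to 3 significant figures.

Incoming column moisture flux per unit ridge length: F = V × PW = 23 × 49.2 = 1131.6 mm·m/s.
Spread over the 63 km slope with efficiency ε = 0.47: R = ε·F/W = 0.47 × 1131.6 / 63000 m = 8.442e-03 mm/s.
R = 8.442e-03 × 3600 = 30.4 mm/hr.

R ≈ 30.4 mm/hr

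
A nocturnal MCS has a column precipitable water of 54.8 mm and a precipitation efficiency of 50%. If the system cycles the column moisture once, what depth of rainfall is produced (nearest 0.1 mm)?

Rainfall = ε × PW = 0.50 × 54.8 = 27.4 mm.

rainfall ≈ 27.4 mm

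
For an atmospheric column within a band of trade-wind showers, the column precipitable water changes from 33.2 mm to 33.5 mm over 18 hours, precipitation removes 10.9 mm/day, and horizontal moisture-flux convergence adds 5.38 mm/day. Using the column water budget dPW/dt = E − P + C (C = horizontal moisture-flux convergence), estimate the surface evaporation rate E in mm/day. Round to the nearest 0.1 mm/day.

dPW/dt = (33.5 − 33.2) mm / (18/24 day) = +0.400 mm/day.
E = dPW/dt + P − C = (+0.400) + 10.9 − (5.38) = 5.9 mm/day.

E ≈ 5.9 mm/day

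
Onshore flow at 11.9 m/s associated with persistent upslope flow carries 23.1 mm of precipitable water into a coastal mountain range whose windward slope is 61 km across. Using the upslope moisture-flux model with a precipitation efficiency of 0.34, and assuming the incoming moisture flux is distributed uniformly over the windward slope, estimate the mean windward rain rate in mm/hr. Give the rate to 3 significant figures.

Incoming column moisture flux per unit ridge length: F = V × PW = 11.9 × 23.1 = 274.89 mm·m/s.
Spread over the 61 km slope with efficiency ε = 0.34: R = ε·F/W = 0.34 × 274.89 / 61000 m = 1.532e-03 mm/s.
R = 1.532e-03 × 3600 = 5.52 mm/hr.

R ≈ 5.52 mm/hr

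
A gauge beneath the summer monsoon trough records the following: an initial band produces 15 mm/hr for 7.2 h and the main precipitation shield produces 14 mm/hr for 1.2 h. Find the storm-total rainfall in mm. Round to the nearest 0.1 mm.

Total = Σ Rᵢ Δtᵢ = 15 × 7.2 + 14 × 1.2
      = 108 + 16.8 = 124.8 mm.

total ≈ 124.8 mm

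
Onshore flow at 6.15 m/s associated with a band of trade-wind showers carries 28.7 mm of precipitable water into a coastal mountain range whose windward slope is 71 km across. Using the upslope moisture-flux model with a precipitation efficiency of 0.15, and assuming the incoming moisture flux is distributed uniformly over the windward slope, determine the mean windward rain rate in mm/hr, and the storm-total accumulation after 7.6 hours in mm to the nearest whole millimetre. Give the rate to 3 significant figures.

Incoming column moisture flux per unit ridge length: F = V × PW = 6.15 × 28.7 = 176.505 mm·m/s.
Spread over the 71 km slope with efficiency ε = 0.15: R = ε·F/W = 0.15 × 176.505 / 71000 m = 3.729e-04 mm/s.
R = 3.729e-04 × 3600 = 1.34 mm/hr.
Over 7.6 h: total = 1.34 × 7.6 = 10.184 ≈ 10 mm.

R ≈ 1.34 mm/hr; total ≈ 10 mm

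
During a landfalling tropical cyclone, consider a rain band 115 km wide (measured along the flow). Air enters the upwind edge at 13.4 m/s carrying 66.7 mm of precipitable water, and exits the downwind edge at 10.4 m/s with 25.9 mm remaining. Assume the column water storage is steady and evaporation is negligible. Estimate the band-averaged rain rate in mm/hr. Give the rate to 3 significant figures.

Column moisture flux per unit crosswind length is F = V × PW.
Inflow: F_in = 13.4 × 66.7 = 893.78 mm·m/s
Outflow: F_out = 10.4 × 25.9 = 269.36 mm·m/s
Steady-state rate R = (F_in − F_out)/L = (893.78 − 269.36) / 115000 m = 5.430e-03 mm/s.
R = 5.430e-03 × 3600 = 19.5 mm/hr.

R ≈ 19.5 mm/hr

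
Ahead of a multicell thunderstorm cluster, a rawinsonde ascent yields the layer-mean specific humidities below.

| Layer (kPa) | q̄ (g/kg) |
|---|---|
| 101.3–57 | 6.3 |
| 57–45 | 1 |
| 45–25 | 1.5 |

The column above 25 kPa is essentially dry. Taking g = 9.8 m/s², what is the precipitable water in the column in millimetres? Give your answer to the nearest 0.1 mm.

Precipitable water is the column-integrated vapour mass per unit area: PW = (1/g) Σ q̄ Δp, with q in kg/kg and Δp in Pa (1 kg/m² of water = 1 mm).
Layer 101.3–57 kPa: Δp = 443 hPa = 44300 Pa, q̄ = 0.0063 kg/kg → 0.0063 × 44300 / 9.8 = 28.48 mm
Layer 57–45 kPa: Δp = 120 hPa = 12000 Pa, q̄ = 0.001 kg/kg → 0.001 × 12000 / 9.8 = 1.22 mm
Layer 45–25 kPa: Δp = 200 hPa = 20000 Pa, q̄ = 0.0015 kg/kg → 0.0015 × 20000 / 9.8 = 3.06 mm
PW = 28.48 + 1.22 + 3.06 = 32.76 ≈ 32.8 mm.

PW ≈ 32.8 mm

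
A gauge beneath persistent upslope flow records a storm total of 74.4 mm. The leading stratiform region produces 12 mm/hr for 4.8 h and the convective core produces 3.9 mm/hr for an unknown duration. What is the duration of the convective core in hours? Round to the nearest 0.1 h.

Known phases: 12 × 4.8 = 57.6 mm.
Remaining depth = 74.4 − 57.6 = 16.8 mm.
Duration = 16.8 / 3.9 = 4.3 h.

duration ≈ 4.3 h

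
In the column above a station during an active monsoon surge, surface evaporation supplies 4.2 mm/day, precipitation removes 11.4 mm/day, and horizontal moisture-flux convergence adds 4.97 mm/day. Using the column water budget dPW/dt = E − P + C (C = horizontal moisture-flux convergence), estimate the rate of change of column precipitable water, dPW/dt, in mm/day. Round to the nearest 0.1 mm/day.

dPW/dt = E − P + C = 4.2 − 11.4 + (4.97) = -2.2 mm/day.

dPW/dt ≈ -2.2 mm/day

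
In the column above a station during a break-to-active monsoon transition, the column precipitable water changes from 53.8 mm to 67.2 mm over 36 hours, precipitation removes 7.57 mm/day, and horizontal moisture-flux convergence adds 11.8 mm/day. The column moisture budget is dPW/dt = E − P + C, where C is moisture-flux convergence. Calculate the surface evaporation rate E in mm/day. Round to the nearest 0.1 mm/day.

dPW/dt = (67.2 − 53.8) mm / (36/24 day) = +8.933 mm/day.
E = dPW/dt + P − C = (+8.933) + 7.57 − (11.8) = 4.7 mm/day.

E ≈ 4.7 mm/day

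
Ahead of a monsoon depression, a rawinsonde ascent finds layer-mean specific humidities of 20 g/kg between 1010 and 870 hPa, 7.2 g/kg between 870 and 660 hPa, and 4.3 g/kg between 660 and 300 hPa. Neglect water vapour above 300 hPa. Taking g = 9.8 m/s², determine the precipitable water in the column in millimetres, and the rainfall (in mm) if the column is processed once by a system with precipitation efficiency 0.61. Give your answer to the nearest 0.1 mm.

Precipitable water is the column-integrated vapour mass per unit area: PW = (1/g) Σ q̄ Δp, with q in kg/kg and Δp in Pa (1 kg/m² of water = 1 mm).
Layer 1010–870 hPa: Δp = 140 hPa = 14000 Pa, q̄ = 0.02 kg/kg → 0.02 × 14000 / 9.8 = 28.57 mm
Layer 870–660 hPa: Δp = 210 hPa = 21000 Pa, q̄ = 0.0072 kg/kg → 0.0072 × 21000 / 9.8 = 15.43 mm
Layer 660–300 hPa: Δp = 360 hPa = 36000 Pa, q̄ = 0.0043 kg/kg → 0.0043 × 36000 / 9.8 = 15.80 mm
PW = 28.57 + 15.43 + 15.80 = 59.80 ≈ 59.8 mm.
Rainfall = ε × PW = 0.61 × 59.8 = 36.5 mm.

PW ≈ 59.8 mm; rainfall ≈ 36.5 mm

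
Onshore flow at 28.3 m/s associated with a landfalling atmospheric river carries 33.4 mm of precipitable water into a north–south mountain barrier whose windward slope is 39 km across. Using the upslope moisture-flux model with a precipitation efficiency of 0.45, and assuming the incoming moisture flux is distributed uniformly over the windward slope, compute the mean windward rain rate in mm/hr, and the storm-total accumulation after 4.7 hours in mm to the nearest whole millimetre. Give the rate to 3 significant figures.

R ≈ 39.3 mm/hr; total ≈ 185 mm

Incoming column moisture flux per unit ridge length: F = V × PW = 28.3 × 33.4 = 945.22 mm·m/s.
Spread over the 39 km slope with efficiency ε = 0.45: R = ε·F/W = 0.45 × 945.22 / 39000 m = 1.091e-02 mm/s.
R = 1.091e-02 × 3600 = 39.3 mm/hr.
Over 4.7 h: total = 39.3 × 4.7 = 184.71 ≈ 185 mm.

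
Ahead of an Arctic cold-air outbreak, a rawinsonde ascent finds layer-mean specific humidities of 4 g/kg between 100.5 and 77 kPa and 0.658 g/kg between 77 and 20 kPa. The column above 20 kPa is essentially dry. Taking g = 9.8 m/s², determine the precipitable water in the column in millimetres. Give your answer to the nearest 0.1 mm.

Precipitable water is the column-integrated vapour mass per unit area: PW = (1/g) Σ q̄ Δp, with q in kg/kg and Δp in Pa (1 kg/m² of water = 1 mm).
Layer 100.5–77 kPa: Δp = 235 hPa = 23500 Pa, q̄ = 0.004 kg/kg → 0.004 × 23500 / 9.8 = 9.59 mm
Layer 77–20 kPa: Δp = 570 hPa = 57000 Pa, q̄ = 0.000658 kg/kg → 0.000658 × 57000 / 9.8 = 3.83 mm
PW = 9.59 + 3.83 = 13.42 ≈ 13.4 mm.

PW ≈ 13.4 mm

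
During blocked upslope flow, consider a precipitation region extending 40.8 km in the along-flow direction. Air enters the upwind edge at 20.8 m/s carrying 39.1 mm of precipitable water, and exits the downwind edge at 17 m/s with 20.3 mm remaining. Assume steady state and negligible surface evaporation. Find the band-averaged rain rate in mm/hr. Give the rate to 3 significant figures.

Column moisture flux per unit crosswind length is F = V × PW.
Inflow: F_in = 20.8 × 39.1 = 813.28 mm·m/s
Outflow: F_out = 17 × 20.3 = 345.1 mm·m/s
Steady-state rate R = (F_in − F_out)/L = (813.28 − 345.1) / 40800 m = 1.148e-02 mm/s.
R = 1.148e-02 × 3600 = 41.3 mm/hr.

R ≈ 41.3 mm/hr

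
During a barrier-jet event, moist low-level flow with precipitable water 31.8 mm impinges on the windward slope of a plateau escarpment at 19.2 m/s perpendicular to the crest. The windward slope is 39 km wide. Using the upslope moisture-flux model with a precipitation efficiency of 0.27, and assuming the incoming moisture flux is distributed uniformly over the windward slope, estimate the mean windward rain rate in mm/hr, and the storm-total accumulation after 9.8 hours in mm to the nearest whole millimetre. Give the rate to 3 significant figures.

R ≈ 15.2 mm/hr; total ≈ 149 mm

Incoming column moisture flux per unit ridge length: F = V × PW = 19.2 × 31.8 = 610.56 mm·m/s.
Spread over the 39 km slope with efficiency ε = 0.27: R = ε·F/W = 0.27 × 610.56 / 39000 m = 4.227e-03 mm/s.
R = 4.227e-03 × 3600 = 15.2 mm/hr.
Over 9.8 h: total = 15.2 × 9.8 = 148.96 ≈ 149 mm.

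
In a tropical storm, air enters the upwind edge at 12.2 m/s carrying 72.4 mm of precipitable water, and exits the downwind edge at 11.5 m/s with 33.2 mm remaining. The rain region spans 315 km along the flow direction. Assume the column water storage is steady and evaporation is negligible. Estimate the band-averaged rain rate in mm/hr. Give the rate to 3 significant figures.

R ≈ 5.73 mm/hr

Column moisture flux per unit crosswind length is F = V × PW.
Inflow: F_in = 12.2 × 72.4 = 883.28 mm·m/s
Outflow: F_out = 11.5 × 33.2 = 381.8 mm·m/s
Steady-state rate R = (F_in − F_out)/L = (883.28 − 381.8) / 315000 m = 1.592e-03 mm/s.
R = 1.592e-03 × 3600 = 5.73 mm/hr.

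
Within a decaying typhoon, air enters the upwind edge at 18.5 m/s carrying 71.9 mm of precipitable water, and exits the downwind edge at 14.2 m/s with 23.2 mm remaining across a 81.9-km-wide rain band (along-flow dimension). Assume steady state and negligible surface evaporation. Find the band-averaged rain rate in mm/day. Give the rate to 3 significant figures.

R ≈ 1060 mm/day

Column moisture flux per unit crosswind length is F = V × PW.
Inflow: F_in = 18.5 × 71.9 = 1330.15 mm·m/s
Outflow: F_out = 14.2 × 23.2 = 329.44 mm·m/s
Steady-state rate R = (F_in − F_out)/L = (1330.15 − 329.44) / 81900 m = 1.222e-02 mm/s.
R = 1.222e-02 × 3600 × 24 = 1060 mm/day.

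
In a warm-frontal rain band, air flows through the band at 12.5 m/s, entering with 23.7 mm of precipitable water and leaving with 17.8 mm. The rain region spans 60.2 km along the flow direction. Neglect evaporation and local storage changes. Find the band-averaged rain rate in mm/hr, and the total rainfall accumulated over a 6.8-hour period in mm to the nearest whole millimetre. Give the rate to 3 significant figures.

R ≈ 4.41 mm/hr; total ≈ 30 mm

Column moisture flux per unit crosswind length is F = V × PW.
Inflow: F_in = 12.5 × 23.7 = 296.25 mm·m/s
Outflow: F_out = 12.5 × 17.8 = 222.5 mm·m/s
Steady-state rate R = (F_in − F_out)/L = (296.25 − 222.5) / 60200 m = 1.225e-03 mm/s.
R = 1.225e-03 × 3600 = 4.41 mm/hr.
Over 6.8 h: total = 4.41 × 6.8 = 29.988 ≈ 30 mm.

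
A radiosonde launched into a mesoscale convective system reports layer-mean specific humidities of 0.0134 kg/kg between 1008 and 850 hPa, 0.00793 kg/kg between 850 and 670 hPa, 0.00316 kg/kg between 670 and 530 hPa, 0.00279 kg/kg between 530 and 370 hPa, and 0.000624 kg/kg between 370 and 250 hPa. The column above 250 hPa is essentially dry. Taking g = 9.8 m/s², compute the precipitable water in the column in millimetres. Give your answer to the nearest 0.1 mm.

Precipitable water is the column-integrated vapour mass per unit area: PW = (1/g) Σ q̄ Δp, with q in kg/kg and Δp in Pa (1 kg/m² of water = 1 mm).
Layer 1008–850 hPa: Δp = 158 hPa = 15800 Pa, q̄ = 0.0134 kg/kg → 0.0134 × 15800 / 9.8 = 21.60 mm
Layer 850–670 hPa: Δp = 180 hPa = 18000 Pa, q̄ = 0.00793 kg/kg → 0.00793 × 18000 / 9.8 = 14.57 mm
Layer 670–530 hPa: Δp = 140 hPa = 14000 Pa, q̄ = 0.00316 kg/kg → 0.00316 × 14000 / 9.8 = 4.51 mm
Layer 530–370 hPa: Δp = 160 hPa = 16000 Pa, q̄ = 0.00279 kg/kg → 0.00279 × 16000 / 9.8 = 4.56 mm
Layer 370–250 hPa: Δp = 120 hPa = 12000 Pa, q̄ = 0.000624 kg/kg → 0.000624 × 12000 / 9.8 = 0.76 mm
PW = 21.60 + 14.57 + 4.51 + 4.56 + 0.76 = 46.00 ≈ 46.0 mm.

PW ≈ 46.0 mm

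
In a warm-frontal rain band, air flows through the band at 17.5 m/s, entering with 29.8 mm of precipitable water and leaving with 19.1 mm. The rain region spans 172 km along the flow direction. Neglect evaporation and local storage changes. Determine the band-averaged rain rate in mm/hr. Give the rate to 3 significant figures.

Column moisture flux per unit crosswind length is F = V × PW.
Inflow: F_in = 17.5 × 29.8 = 521.5 mm·m/s
Outflow: F_out = 17.5 × 19.1 = 334.25 mm·m/s
Steady-state rate R = (F_in − F_out)/L = (521.5 − 334.25) / 172000 m = 1.089e-03 mm/s.
R = 1.089e-03 × 3600 = 3.92 mm/hr.

R ≈ 3.92 mm/hr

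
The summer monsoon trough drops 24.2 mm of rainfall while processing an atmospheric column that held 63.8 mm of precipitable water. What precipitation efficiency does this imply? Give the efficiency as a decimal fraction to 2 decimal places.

ε ≈ 0.38

ε = rainfall / PW = 24.2 / 63.8 = 0.38.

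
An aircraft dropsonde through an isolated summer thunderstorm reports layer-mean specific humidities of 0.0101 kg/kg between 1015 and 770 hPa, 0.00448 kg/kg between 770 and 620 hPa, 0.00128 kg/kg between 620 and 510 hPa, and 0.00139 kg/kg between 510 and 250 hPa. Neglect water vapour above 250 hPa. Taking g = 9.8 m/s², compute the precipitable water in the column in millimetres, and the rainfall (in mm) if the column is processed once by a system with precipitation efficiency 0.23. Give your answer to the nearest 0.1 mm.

Precipitable water is the column-integrated vapour mass per unit area: PW = (1/g) Σ q̄ Δp, with q in kg/kg and Δp in Pa (1 kg/m² of water = 1 mm).
Layer 1015–770 hPa: Δp = 245 hPa = 24500 Pa, q̄ = 0.0101 kg/kg → 0.0101 × 24500 / 9.8 = 25.25 mm
Layer 770–620 hPa: Δp = 150 hPa = 15000 Pa, q̄ = 0.00448 kg/kg → 0.00448 × 15000 / 9.8 = 6.86 mm
Layer 620–510 hPa: Δp = 110 hPa = 11000 Pa, q̄ = 0.00128 kg/kg → 0.00128 × 11000 / 9.8 = 1.44 mm
Layer 510–250 hPa: Δp = 260 hPa = 26000 Pa, q̄ = 0.00139 kg/kg → 0.00139 × 26000 / 9.8 = 3.69 mm
PW = 25.25 + 6.86 + 1.44 + 3.69 = 37.24 ≈ 37.2 mm.
Rainfall = ε × PW = 0.23 × 37.2 = 8.6 mm.

PW ≈ 37.2 mm; rainfall ≈ 8.6 mm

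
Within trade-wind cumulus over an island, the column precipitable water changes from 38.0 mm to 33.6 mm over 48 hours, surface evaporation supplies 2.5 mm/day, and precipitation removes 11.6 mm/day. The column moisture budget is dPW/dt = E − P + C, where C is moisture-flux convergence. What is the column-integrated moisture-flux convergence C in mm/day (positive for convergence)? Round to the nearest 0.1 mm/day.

dPW/dt = (33.6 − 38.0) mm / (48/24 day) = -2.200 mm/day.
C = dPW/dt − E + P = (-2.200) − 2.5 + 11.6 = 6.9 mm/day.

C ≈ 6.9 mm/day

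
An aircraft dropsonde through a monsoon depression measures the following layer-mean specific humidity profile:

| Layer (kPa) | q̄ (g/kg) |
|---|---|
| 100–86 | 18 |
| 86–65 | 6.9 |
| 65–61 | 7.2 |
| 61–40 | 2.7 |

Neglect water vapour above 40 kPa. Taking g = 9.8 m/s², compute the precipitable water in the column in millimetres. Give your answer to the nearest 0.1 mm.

PW ≈ 49.2 mm

Precipitable water is the column-integrated vapour mass per unit area: PW = (1/g) Σ q̄ Δp, with q in kg/kg and Δp in Pa (1 kg/m² of water = 1 mm).
Layer 100–86 kPa: Δp = 140 hPa = 14000 Pa, q̄ = 0.018 kg/kg → 0.018 × 14000 / 9.8 = 25.71 mm
Layer 86–65 kPa: Δp = 210 hPa = 21000 Pa, q̄ = 0.0069 kg/kg → 0.0069 × 21000 / 9.8 = 14.79 mm
Layer 65–61 kPa: Δp = 40 hPa = 4000 Pa, q̄ = 0.0072 kg/kg → 0.0072 × 4000 / 9.8 = 2.94 mm
Layer 61–40 kPa: Δp = 210 hPa = 21000 Pa, q̄ = 0.0027 kg/kg → 0.0027 × 21000 / 9.8 = 5.79 mm
PW = 25.71 + 14.79 + 2.94 + 5.79 = 49.23 ≈ 49.2 mm.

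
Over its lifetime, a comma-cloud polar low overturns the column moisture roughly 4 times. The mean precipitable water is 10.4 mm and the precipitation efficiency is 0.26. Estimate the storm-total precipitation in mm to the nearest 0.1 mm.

precipitation ≈ 10.8 mm

Each cycle deposits ε × PW = 0.26 × 10.4 = 2.704 mm.
Over 4 cycles: 4 × 2.704 = 10.8 mm.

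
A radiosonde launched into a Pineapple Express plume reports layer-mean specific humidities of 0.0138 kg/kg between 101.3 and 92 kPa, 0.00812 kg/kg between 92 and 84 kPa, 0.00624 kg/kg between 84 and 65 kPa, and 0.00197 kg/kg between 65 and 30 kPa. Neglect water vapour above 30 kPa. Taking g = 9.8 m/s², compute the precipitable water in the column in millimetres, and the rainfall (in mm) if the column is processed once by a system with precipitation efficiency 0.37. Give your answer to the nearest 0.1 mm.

Precipitable water is the column-integrated vapour mass per unit area: PW = (1/g) Σ q̄ Δp, with q in kg/kg and Δp in Pa (1 kg/m² of water = 1 mm).
Layer 101.3–92 kPa: Δp = 93 hPa = 9300 Pa, q̄ = 0.0138 kg/kg → 0.0138 × 9300 / 9.8 = 13.10 mm
Layer 92–84 kPa: Δp = 80 hPa = 8000 Pa, q̄ = 0.00812 kg/kg → 0.00812 × 8000 / 9.8 = 6.63 mm
Layer 84–65 kPa: Δp = 190 hPa = 19000 Pa, q̄ = 0.00624 kg/kg → 0.00624 × 19000 / 9.8 = 12.10 mm
Layer 65–30 kPa: Δp = 350 hPa = 35000 Pa, q̄ = 0.00197 kg/kg → 0.00197 × 35000 / 9.8 = 7.04 mm
PW = 13.10 + 6.63 + 12.10 + 7.04 = 38.87 ≈ 38.9 mm.
Rainfall = ε × PW = 0.37 × 38.9 = 14.4 mm.

PW ≈ 38.9 mm; rainfall ≈ 14.4 mm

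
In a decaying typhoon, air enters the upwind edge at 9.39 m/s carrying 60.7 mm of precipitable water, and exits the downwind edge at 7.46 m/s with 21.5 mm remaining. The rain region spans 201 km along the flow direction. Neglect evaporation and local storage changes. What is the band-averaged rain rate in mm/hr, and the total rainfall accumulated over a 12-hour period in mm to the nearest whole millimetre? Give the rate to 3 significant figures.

R ≈ 7.34 mm/hr; total ≈ 88 mm

Column moisture flux per unit crosswind length is F = V × PW.
Inflow: F_in = 9.39 × 60.7 = 569.973 mm·m/s
Outflow: F_out = 7.46 × 21.5 = 160.39 mm·m/s
Steady-state rate R = (F_in − F_out)/L = (569.973 − 160.39) / 201000 m = 2.038e-03 mm/s.
R = 2.038e-03 × 3600 = 7.34 mm/hr.
Over 12 h: total = 7.34 × 12 = 88.08 ≈ 88 mm.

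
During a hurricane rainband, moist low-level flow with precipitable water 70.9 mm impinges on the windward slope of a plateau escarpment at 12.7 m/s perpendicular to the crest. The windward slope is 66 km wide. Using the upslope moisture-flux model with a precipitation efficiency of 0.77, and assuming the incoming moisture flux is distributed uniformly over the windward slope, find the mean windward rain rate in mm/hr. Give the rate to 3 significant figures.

R ≈ 37.8 mm/hr

Incoming column moisture flux per unit ridge length: F = V × PW = 12.7 × 70.9 = 900.43 mm·m/s.
Spread over the 66 km slope with efficiency ε = 0.77: R = ε·F/W = 0.77 × 900.43 / 66000 m = 1.051e-02 mm/s.
R = 1.051e-02 × 3600 = 37.8 mm/hr.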